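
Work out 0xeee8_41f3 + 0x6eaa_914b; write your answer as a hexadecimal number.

0x15d92d33e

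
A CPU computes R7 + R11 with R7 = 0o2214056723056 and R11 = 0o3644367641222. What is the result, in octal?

0o6060446564300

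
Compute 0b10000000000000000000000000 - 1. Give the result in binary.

0b1111111111111111111111111

The trailing 25 digits are 0, so subtracting 1 borrows through: they become 1 and the next digit up decrements.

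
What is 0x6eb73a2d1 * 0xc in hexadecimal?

0x53096ba1cc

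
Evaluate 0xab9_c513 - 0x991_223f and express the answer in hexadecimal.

Subtract column by column in base 16:
  3-f → 4 (borrow)
  1-3-1 → d (borrow)
  5-2-1 → 2
  c-2 → a
  9-1 → 8
  b-9 → 2
  a-9 → 1

0x128a2d4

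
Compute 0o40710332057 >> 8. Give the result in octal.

0o101620664

8 bits is not a whole number of base-8 digits; in binary: 100000111001000011011010000101111 >> 8 = 1000001110010000110110100.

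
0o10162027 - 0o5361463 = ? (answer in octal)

Subtract column by column in base 8:
  7-3 → 4
  2-6 → 4 (borrow)
  0-4-1 → 3 (borrow)
  2-1-1 → 0
  6-6 → 0
  1-3 → 6 (borrow)
  0-5-1 → 2 (borrow)
  1-0-1 → 0

0o2600344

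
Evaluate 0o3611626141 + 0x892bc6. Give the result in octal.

0x892bc6 = 0o42225706 in octal.
Add column by column in base 8, right to left:
  1+6 = 7
  4+0 = 4
  1+7 = 0 carry 1
  6+5+1 = 4 carry 1
  2+2+1 = 5
  6+2 = 0 carry 1
  1+2+1 = 4
  1+4 = 5
  6+0 = 6
  3+0 = 3

0o3654054047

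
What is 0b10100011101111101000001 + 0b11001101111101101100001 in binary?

Add column by column in base 2, right to left:
  1+1 = 0 carry 1
  0+0+1 = 1
  0+0 = 0
  0+0 = 0
  0+0 = 0
  0+1 = 1
  1+1 = 0 carry 1
  0+0+1 = 1
  1+1 = 0 carry 1
  1+1+1 = 1 carry 1
  1+0+1 = 0 carry 1
  1+1+1 = 1 carry 1
  1+1+1 = 1 carry 1
  0+1+1 = 0 carry 1
  1+1+1 = 1 carry 1
  1+1+1 = 1 carry 1
  1+0+1 = 0 carry 1
  0+1+1 = 0 carry 1
  0+1+1 = 0 carry 1
  0+0+1 = 1
  1+0 = 1
  0+1 = 1
  1+1 = 0 carry 1
  final carry 1

0b101110001101101010100010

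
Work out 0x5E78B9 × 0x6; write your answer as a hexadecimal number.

0x236D456

Multiply each base-16 digit by 6, carrying:
  9×6 = 54 → write 6 carry 3
  B×6+3 = 69 → write 5 carry 4
  8×6+4 = 52 → write 4 carry 3
  7×6+3 = 45 → write D carry 2
  E×6+2 = 86 → write 6 carry 5
  5×6+5 = 35 → write 3 carry 2
  remaining carry: 2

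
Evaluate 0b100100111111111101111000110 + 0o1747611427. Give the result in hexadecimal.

0b100100111111111101111000110 = 0x49ffbc6 in hexadecimal.
0o1747611427 = 0xf9f1317 in hexadecimal.
Add column by column in base 16, right to left:
  6+7 = d
  c+1 = d
  b+3 = e
  f+1 = 0 carry 1
  f+f+1 = f carry 1
  9+9+1 = 3 carry 1
  4+f+1 = 4 carry 1
  final carry 1

0x143f0edd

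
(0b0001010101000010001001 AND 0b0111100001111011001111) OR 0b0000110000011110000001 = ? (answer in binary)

0b1110001011110001001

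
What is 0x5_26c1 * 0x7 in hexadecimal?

0x240f47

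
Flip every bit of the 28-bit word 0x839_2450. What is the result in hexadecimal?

0x7C6DBAF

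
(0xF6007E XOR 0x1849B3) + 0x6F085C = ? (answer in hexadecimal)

0x15D5229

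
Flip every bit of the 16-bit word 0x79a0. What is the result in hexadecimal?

Each hex digit d becomes f−d:
  7→8, 9→6, a→5, 0→f

0x865f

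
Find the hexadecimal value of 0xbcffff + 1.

The trailing 4 digits are F (max in base 16), so adding 1 cascades: they roll to 0 and the next digit up increments.

0xbd0000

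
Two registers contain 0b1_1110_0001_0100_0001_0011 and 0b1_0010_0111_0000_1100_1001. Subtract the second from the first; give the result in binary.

0b10111010001101001010

Subtract column by column in base 2:
  1-1 → 0
  1-0 → 1
  0-0 → 0
  0-1 → 1 (borrow)
  1-0-1 → 0
  0-0 → 0
  0-1 → 1 (borrow)
  0-1-1 → 0 (borrow)
  0-0-1 → 1 (borrow)
  0-0-1 → 1 (borrow)
  1-0-1 → 0
  0-0 → 0
  1-1 → 0
  0-1 → 1 (borrow)
  0-1-1 → 0 (borrow)
  0-0-1 → 1 (borrow)
  0-0-1 → 1 (borrow)
  1-1-1 → 1 (borrow)
  1-0-1 → 0
  1-0 → 1
  1-1 → 0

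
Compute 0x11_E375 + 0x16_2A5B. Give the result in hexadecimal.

Add column by column in base 16, right to left:
  5+B = 0 carry 1
  7+5+1 = D
  3+A = D
  E+2 = 0 carry 1
  1+6+1 = 8
  1+1 = 2

0x280DD0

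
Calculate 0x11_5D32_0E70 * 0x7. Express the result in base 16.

0x798C5E6510

Multiply each base-16 digit by 7, carrying:
  0×7 = 0 → write 0
  7×7 = 49 → write 1 carry 3
  E×7+3 = 101 → write 5 carry 6
  0×7+6 = 6 → write 6
  2×7 = 14 → write E
  3×7 = 21 → write 5 carry 1
  D×7+1 = 92 → write C carry 5
  5×7+5 = 40 → write 8 carry 2
  1×7+2 = 9 → write 9
  1×7 = 7 → write 7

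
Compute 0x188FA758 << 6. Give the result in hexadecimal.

0x623E9D600

6 bits is not a whole number of base-16 digits; in binary: 11000100011111010011101011000 << 6 = 11000100011111010011101011000000000.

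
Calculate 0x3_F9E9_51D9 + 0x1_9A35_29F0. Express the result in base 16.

0x5941E7BC9

Add column by column in base 16, right to left:
  9+0 = 9
  D+F = C carry 1
  1+9+1 = B
  5+2 = 7
  9+5 = E
  E+3 = 1 carry 1
  9+A+1 = 4 carry 1
  F+9+1 = 9 carry 1
  3+1+1 = 5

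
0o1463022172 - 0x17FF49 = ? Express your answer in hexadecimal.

0o1463022172 = 0xCCC247A in hexadecimal.
Subtract column by column in base 16:
  A-9 → 1
  7-4 → 3
  4-F → 5 (borrow)
  2-F-1 → 2 (borrow)
  C-7-1 → 4
  C-1 → B
  C-0 → C

0xCB42531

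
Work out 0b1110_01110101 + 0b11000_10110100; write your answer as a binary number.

Add column by column in base 2, right to left:
  1+0 = 1
  0+0 = 0
  1+1 = 0 carry 1
  0+0+1 = 1
  1+1 = 0 carry 1
  1+1+1 = 1 carry 1
  1+0+1 = 0 carry 1
  0+1+1 = 0 carry 1
  0+0+1 = 1
  1+0 = 1
  1+0 = 1
  1+1 = 0 carry 1
  0+1+1 = 0 carry 1
  final carry 1

0b10011100101001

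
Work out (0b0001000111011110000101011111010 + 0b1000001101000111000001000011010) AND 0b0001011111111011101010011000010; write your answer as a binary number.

Add column by column in base 2, right to left:
  0+0 = 0
  1+1 = 0 carry 1
  0+0+1 = 1
  1+1 = 0 carry 1
  1+1+1 = 1 carry 1
  1+0+1 = 0 carry 1
  1+0+1 = 0 carry 1
  1+0+1 = 0 carry 1
  0+0+1 = 1
  1+1 = 0 carry 1
  0+0+1 = 1
  1+0 = 1
  0+0 = 0
  0+0 = 0
  0+0 = 0
  0+1 = 1
  1+1 = 0 carry 1
  1+1+1 = 1 carry 1
  1+0+1 = 0 carry 1
  1+0+1 = 0 carry 1
  0+0+1 = 1
  1+1 = 0 carry 1
  1+0+1 = 0 carry 1
  1+1+1 = 1 carry 1
  0+1+1 = 0 carry 1
  0+0+1 = 1
  0+0 = 0
  1+0 = 1
  0+0 = 0
  0+0 = 0
  0+1 = 1
Sum = 0b1001010100100101000110100010100; now AND with 0b0001011111111011101010011000010:
  1001010100100101000110100010100
& 0001011111111011101010011000010
= 0001010100100001000010000000000

0b1010100100001000010000000000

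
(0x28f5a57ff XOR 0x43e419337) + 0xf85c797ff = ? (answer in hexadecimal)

First 0x28f5a57ff XOR 0x43e419337 = 0x6b11bc4c8.
Add column by column in base 16, right to left:
  8+f = 7 carry 1
  c+f+1 = c carry 1
  4+7+1 = c
  c+9 = 5 carry 1
  b+7+1 = 3 carry 1
  1+c+1 = e
  1+5 = 6
  b+8 = 3 carry 1
  6+f+1 = 6 carry 1
  final carry 1

0x1636e35cc7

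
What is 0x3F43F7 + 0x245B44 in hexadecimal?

0x639F3B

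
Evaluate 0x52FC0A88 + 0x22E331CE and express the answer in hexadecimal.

0x75DF3C56

Add column by column in base 16, right to left:
  8+E = 6 carry 1
  8+C+1 = 5 carry 1
  A+1+1 = C
  0+3 = 3
  C+3 = F
  F+E = D carry 1
  2+2+1 = 5
  5+2 = 7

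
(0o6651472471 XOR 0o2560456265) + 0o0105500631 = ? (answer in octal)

First 0o6651472471 XOR 0o2560456265 = 0o4331024614.
Add column by column in base 8, right to left:
  4+1 = 5
  1+3 = 4
  6+6 = 4 carry 1
  4+0+1 = 5
  2+0 = 2
  0+5 = 5
  1+5 = 6
  3+0 = 3
  3+1 = 4
  4+0 = 4

0o4436525445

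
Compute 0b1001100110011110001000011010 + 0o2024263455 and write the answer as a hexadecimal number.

0x19eb4947

0b1001100110011110001000011010 = 0x999e21a in hexadecimal.
0o2024263455 = 0x1051672d in hexadecimal.
Add column by column in base 16, right to left:
  a+d = 7 carry 1
  1+2+1 = 4
  2+7 = 9
  e+6 = 4 carry 1
  9+1+1 = b
  9+5 = e
  9+0 = 9
  0+1 = 1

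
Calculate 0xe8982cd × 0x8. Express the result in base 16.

0x744c1668

Multiply each base-16 digit by 8, carrying:
  d×8 = 104 → write 8 carry 6
  c×8+6 = 102 → write 6 carry 6
  2×8+6 = 22 → write 6 carry 1
  8×8+1 = 65 → write 1 carry 4
  9×8+4 = 76 → write c carry 4
  8×8+4 = 68 → write 4 carry 4
  e×8+4 = 116 → write 4 carry 7
  remaining carry: 7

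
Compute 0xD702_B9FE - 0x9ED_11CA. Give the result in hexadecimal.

Subtract column by column in base 16:
  E-A → 4
  F-C → 3
  9-1 → 8
  B-1 → A
  2-D → 5 (borrow)
  0-E-1 → 1 (borrow)
  7-9-1 → D (borrow)
  D-0-1 → C

0xCD15A834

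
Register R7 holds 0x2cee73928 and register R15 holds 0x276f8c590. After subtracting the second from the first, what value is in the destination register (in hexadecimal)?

0x57ee7398

Subtract column by column in base 16:
  8-0 → 8
  2-9 → 9 (borrow)
  9-5-1 → 3
  3-c → 7 (borrow)
  7-8-1 → e (borrow)
  e-f-1 → e (borrow)
  e-6-1 → 7
  c-7 → 5
  2-2 → 0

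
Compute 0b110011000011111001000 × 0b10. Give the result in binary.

0b1100110000111110010000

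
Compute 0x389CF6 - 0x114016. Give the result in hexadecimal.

Subtract column by column in base 16:
  6-6 → 0
  F-1 → E
  C-0 → C
  9-4 → 5
  8-1 → 7
  3-1 → 2

0x275CE0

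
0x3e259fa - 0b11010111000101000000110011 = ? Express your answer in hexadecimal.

0x8609c7

0b11010111000101000000110011 = 0x35c5033 in hexadecimal.
Subtract column by column in base 16:
  a-3 → 7
  f-3 → c
  9-0 → 9
  5-5 → 0
  2-c → 6 (borrow)
  e-5-1 → 8
  3-3 → 0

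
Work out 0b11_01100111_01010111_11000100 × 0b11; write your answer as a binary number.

Multiply each base-2 digit by 3, carrying:
  0×3 = 0 → write 0
  0×3 = 0 → write 0
  1×3 = 3 → write 1 carry 1
  0×3+1 = 1 → write 1
  0×3 = 0 → write 0
  0×3 = 0 → write 0
  1×3 = 3 → write 1 carry 1
  1×3+1 = 4 → write 0 carry 2
  1×3+2 = 5 → write 1 carry 2
  1×3+2 = 5 → write 1 carry 2
  1×3+2 = 5 → write 1 carry 2
  0×3+2 = 2 → write 0 carry 1
  1×3+1 = 4 → write 0 carry 2
  0×3+2 = 2 → write 0 carry 1
  1×3+1 = 4 → write 0 carry 2
  0×3+2 = 2 → write 0 carry 1
  1×3+1 = 4 → write 0 carry 2
  1×3+2 = 5 → write 1 carry 2
  1×3+2 = 5 → write 1 carry 2
  0×3+2 = 2 → write 0 carry 1
  0×3+1 = 1 → write 1
  1×3 = 3 → write 1 carry 1
  1×3+1 = 4 → write 0 carry 2
  0×3+2 = 2 → write 0 carry 1
  1×3+1 = 4 → write 0 carry 2
  1×3+2 = 5 → write 1 carry 2
  remaining carry: 10

0b1010001101100000011101001100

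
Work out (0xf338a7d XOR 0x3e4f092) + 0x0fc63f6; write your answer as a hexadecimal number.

0xdd3dee5

First 0xf338a7d XOR 0x3e4f092 = 0xcd77aef.
Add column by column in base 16, right to left:
  f+6 = 5 carry 1
  e+f+1 = e carry 1
  a+3+1 = e
  7+6 = d
  7+c = 3 carry 1
  d+f+1 = d carry 1
  c+0+1 = d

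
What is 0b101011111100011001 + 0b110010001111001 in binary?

0b110010001110010010

Add column by column in base 2, right to left:
  1+1 = 0 carry 1
  0+0+1 = 1
  0+0 = 0
  1+1 = 0 carry 1
  1+1+1 = 1 carry 1
  0+1+1 = 0 carry 1
  0+1+1 = 0 carry 1
  0+0+1 = 1
  1+0 = 1
  1+0 = 1
  1+1 = 0 carry 1
  1+0+1 = 0 carry 1
  1+0+1 = 0 carry 1
  1+1+1 = 1 carry 1
  0+1+1 = 0 carry 1
  1+0+1 = 0 carry 1
  0+0+1 = 1
  1+0 = 1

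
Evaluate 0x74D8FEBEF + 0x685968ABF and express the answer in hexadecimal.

0xDD32676AE

Add column by column in base 16, right to left:
  F+F = E carry 1
  E+B+1 = A carry 1
  B+A+1 = 6 carry 1
  E+8+1 = 7 carry 1
  F+6+1 = 6 carry 1
  8+9+1 = 2 carry 1
  D+5+1 = 3 carry 1
  4+8+1 = D
  7+6 = D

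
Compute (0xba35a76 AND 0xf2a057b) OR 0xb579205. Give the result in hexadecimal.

0xba35a76 AND 0xf2a057b = 0xb220072.
Then OR with 0xb579205.

0xb779277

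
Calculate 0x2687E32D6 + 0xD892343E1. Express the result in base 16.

Add column by column in base 16, right to left:
  6+1 = 7
  D+E = B carry 1
  2+3+1 = 6
  3+4 = 7
  E+3 = 1 carry 1
  7+2+1 = A
  8+9 = 1 carry 1
  6+8+1 = F
  2+D = F

0xFF1A176B7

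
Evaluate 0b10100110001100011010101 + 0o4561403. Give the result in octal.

0o31375730

0b10100110001100011010101 = 0o24614325 in octal.
Add column by column in base 8, right to left:
  5+3 = 0 carry 1
  2+0+1 = 3
  3+4 = 7
  4+1 = 5
  1+6 = 7
  6+5 = 3 carry 1
  4+4+1 = 1 carry 1
  2+0+1 = 3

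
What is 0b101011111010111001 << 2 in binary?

0b10101111101011100100

Left shift by 2: append 2 zero bits.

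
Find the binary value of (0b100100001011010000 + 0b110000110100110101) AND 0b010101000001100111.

0b10101000000000101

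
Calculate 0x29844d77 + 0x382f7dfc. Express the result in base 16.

0x61b3cb73

Add column by column in base 16, right to left:
  7+c = 3 carry 1
  7+f+1 = 7 carry 1
  d+d+1 = b carry 1
  4+7+1 = c
  4+f = 3 carry 1
  8+2+1 = b
  9+8 = 1 carry 1
  2+3+1 = 6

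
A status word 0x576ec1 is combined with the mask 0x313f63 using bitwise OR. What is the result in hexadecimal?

0x777fe3

OR each hex digit independently (no carries):
  5|3=7, 7|1=7, 6|3=7, e|f=f, c|6=e, 1|3=3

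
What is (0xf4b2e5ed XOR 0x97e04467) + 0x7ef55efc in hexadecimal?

0xe2480086

First 0xf4b2e5ed XOR 0x97e04467 = 0x6352a18a.
Add column by column in base 16, right to left:
  a+c = 6 carry 1
  8+f+1 = 8 carry 1
  1+e+1 = 0 carry 1
  a+5+1 = 0 carry 1
  2+5+1 = 8
  5+f = 4 carry 1
  3+e+1 = 2 carry 1
  6+7+1 = e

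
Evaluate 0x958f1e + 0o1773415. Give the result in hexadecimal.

0x9d862b

0o1773415 = 0x7f70d in hexadecimal.
Add column by column in base 16, right to left:
  e+d = b carry 1
  1+0+1 = 2
  f+7 = 6 carry 1
  8+f+1 = 8 carry 1
  5+7+1 = d
  9+0 = 9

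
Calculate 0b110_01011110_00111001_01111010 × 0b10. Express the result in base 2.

Multiply each base-2 digit by 2, carrying:
  0×2 = 0 → write 0
  1×2 = 2 → write 0 carry 1
  0×2+1 = 1 → write 1
  1×2 = 2 → write 0 carry 1
  1×2+1 = 3 → write 1 carry 1
  1×2+1 = 3 → write 1 carry 1
  1×2+1 = 3 → write 1 carry 1
  0×2+1 = 1 → write 1
  1×2 = 2 → write 0 carry 1
  0×2+1 = 1 → write 1
  0×2 = 0 → write 0
  1×2 = 2 → write 0 carry 1
  1×2+1 = 3 → write 1 carry 1
  1×2+1 = 3 → write 1 carry 1
  0×2+1 = 1 → write 1
  0×2 = 0 → write 0
  0×2 = 0 → write 0
  1×2 = 2 → write 0 carry 1
  1×2+1 = 3 → write 1 carry 1
  1×2+1 = 3 → write 1 carry 1
  1×2+1 = 3 → write 1 carry 1
  0×2+1 = 1 → write 1
  1×2 = 2 → write 0 carry 1
  0×2+1 = 1 → write 1
  0×2 = 0 → write 0
  1×2 = 2 → write 0 carry 1
  1×2+1 = 3 → write 1 carry 1
  remaining carry: 1

0b1100101111000111001011110100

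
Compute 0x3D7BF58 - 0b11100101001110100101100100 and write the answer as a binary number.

0b10000101101010111110100

0x3D7BF58 = 0b11110101111011111101011000 in binary.
Subtract column by column in base 2:
  0-0 → 0
  0-0 → 0
  0-1 → 1 (borrow)
  1-0-1 → 0
  1-0 → 1
  0-1 → 1 (borrow)
  1-1-1 → 1 (borrow)
  0-0-1 → 1 (borrow)
  1-1-1 → 1 (borrow)
  1-0-1 → 0
  1-0 → 1
  1-1 → 0
  1-0 → 1
  1-1 → 0
  0-1 → 1 (borrow)
  1-1-1 → 1 (borrow)
  1-0-1 → 0
  1-0 → 1
  1-1 → 0
  0-0 → 0
  1-1 → 0
  0-0 → 0
  1-0 → 1
  1-1 → 0
  1-1 → 0
  1-1 → 0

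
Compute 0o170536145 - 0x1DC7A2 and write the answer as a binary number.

0b1110001001111010011000011

0o170536145 = 0b1111000101011110001100101 in binary.
0x1DC7A2 = 0b111011100011110100010 in binary.
Subtract column by column in base 2:
  1-0 → 1
  0-1 → 1 (borrow)
  1-0-1 → 0
  0-0 → 0
  0-0 → 0
  1-1 → 0
  1-0 → 1
  0-1 → 1 (borrow)
  0-1-1 → 0 (borrow)
  0-1-1 → 0 (borrow)
  1-1-1 → 1 (borrow)
  1-0-1 → 0
  1-0 → 1
  1-0 → 1
  0-1 → 1 (borrow)
  1-1-1 → 1 (borrow)
  0-1-1 → 0 (borrow)
  1-0-1 → 0
  0-1 → 1 (borrow)
  0-1-1 → 0 (borrow)
  0-1-1 → 0 (borrow)
  1-0-1 → 0
  1-0 → 1
  1-0 → 1
  1-0 → 1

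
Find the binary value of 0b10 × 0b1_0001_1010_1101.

0b10001101011010

Multiply each base-2 digit by 2, carrying:
  1×2 = 2 → write 0 carry 1
  0×2+1 = 1 → write 1
  1×2 = 2 → write 0 carry 1
  1×2+1 = 3 → write 1 carry 1
  0×2+1 = 1 → write 1
  1×2 = 2 → write 0 carry 1
  0×2+1 = 1 → write 1
  1×2 = 2 → write 0 carry 1
  1×2+1 = 3 → write 1 carry 1
  0×2+1 = 1 → write 1
  0×2 = 0 → write 0
  0×2 = 0 → write 0
  1×2 = 2 → write 0 carry 1
  remaining carry: 1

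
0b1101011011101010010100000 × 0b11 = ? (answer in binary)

0b101000010010111110111100000

Multiply each base-2 digit by 3, carrying:
  0×3 = 0 → write 0
  0×3 = 0 → write 0
  0×3 = 0 → write 0
  0×3 = 0 → write 0
  0×3 = 0 → write 0
  1×3 = 3 → write 1 carry 1
  0×3+1 = 1 → write 1
  1×3 = 3 → write 1 carry 1
  0×3+1 = 1 → write 1
  0×3 = 0 → write 0
  1×3 = 3 → write 1 carry 1
  0×3+1 = 1 → write 1
  1×3 = 3 → write 1 carry 1
  0×3+1 = 1 → write 1
  1×3 = 3 → write 1 carry 1
  1×3+1 = 4 → write 0 carry 2
  1×3+2 = 5 → write 1 carry 2
  0×3+2 = 2 → write 0 carry 1
  1×3+1 = 4 → write 0 carry 2
  1×3+2 = 5 → write 1 carry 2
  0×3+2 = 2 → write 0 carry 1
  1×3+1 = 4 → write 0 carry 2
  0×3+2 = 2 → write 0 carry 1
  1×3+1 = 4 → write 0 carry 2
  1×3+2 = 5 → write 1 carry 2
  remaining carry: 10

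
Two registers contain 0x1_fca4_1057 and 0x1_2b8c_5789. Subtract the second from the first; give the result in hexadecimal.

Subtract column by column in base 16:
  7-9 → e (borrow)
  5-8-1 → c (borrow)
  0-7-1 → 8 (borrow)
  1-5-1 → b (borrow)
  4-c-1 → 7 (borrow)
  a-8-1 → 1
  c-b → 1
  f-2 → d
  1-1 → 0

0xd117b8ce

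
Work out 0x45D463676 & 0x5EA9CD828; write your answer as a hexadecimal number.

0x448041020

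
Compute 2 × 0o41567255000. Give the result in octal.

0o103356532000

Multiply each base-8 digit by 2, carrying:
  0×2 = 0 → write 0
  0×2 = 0 → write 0
  0×2 = 0 → write 0
  5×2 = 10 → write 2 carry 1
  5×2+1 = 11 → write 3 carry 1
  2×2+1 = 5 → write 5
  7×2 = 14 → write 6 carry 1
  6×2+1 = 13 → write 5 carry 1
  5×2+1 = 11 → write 3 carry 1
  1×2+1 = 3 → write 3
  4×2 = 8 → write 0 carry 1
  remaining carry: 1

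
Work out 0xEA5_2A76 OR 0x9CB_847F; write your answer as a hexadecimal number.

0xFEFAE7F

OR each hex digit independently (no carries):
  E|9=F, A|C=E, 5|B=F, 2|8=A, A|4=E, 7|7=7, 6|F=F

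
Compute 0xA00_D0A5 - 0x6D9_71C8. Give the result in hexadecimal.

0x3275EDD

Subtract column by column in base 16:
  5-8 → D (borrow)
  A-C-1 → D (borrow)
  0-1-1 → E (borrow)
  D-7-1 → 5
  0-9 → 7 (borrow)
  0-D-1 → 2 (borrow)
  A-6-1 → 3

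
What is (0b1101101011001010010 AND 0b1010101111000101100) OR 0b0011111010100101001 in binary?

0b1011111011100101001

0b1101101011001010010 AND 0b1010101111000101100 = 0b1000101011000000000.
Then OR with 0b0011111010100101001.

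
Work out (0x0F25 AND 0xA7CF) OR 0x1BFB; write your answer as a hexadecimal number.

0x0F25 AND 0xA7CF = 0x0705.
Then OR with 0x1BFB.

0x1FFF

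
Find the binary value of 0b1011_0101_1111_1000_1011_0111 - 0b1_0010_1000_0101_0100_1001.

0b101000110111001101101110

Subtract column by column in base 2:
  1-1 → 0
  1-0 → 1
  1-0 → 1
  0-1 → 1 (borrow)
  1-0-1 → 0
  1-0 → 1
  0-1 → 1 (borrow)
  1-0-1 → 0
  0-1 → 1 (borrow)
  0-0-1 → 1 (borrow)
  0-1-1 → 0 (borrow)
  1-0-1 → 0
  1-0 → 1
  1-0 → 1
  1-0 → 1
  1-1 → 0
  1-0 → 1
  0-1 → 1 (borrow)
  1-0-1 → 0
  0-0 → 0
  1-1 → 0
  1-0 → 1
  0-0 → 0
  1-0 → 1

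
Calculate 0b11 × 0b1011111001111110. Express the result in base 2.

Multiply each base-2 digit by 3, carrying:
  0×3 = 0 → write 0
  1×3 = 3 → write 1 carry 1
  1×3+1 = 4 → write 0 carry 2
  1×3+2 = 5 → write 1 carry 2
  1×3+2 = 5 → write 1 carry 2
  1×3+2 = 5 → write 1 carry 2
  1×3+2 = 5 → write 1 carry 2
  0×3+2 = 2 → write 0 carry 1
  0×3+1 = 1 → write 1
  1×3 = 3 → write 1 carry 1
  1×3+1 = 4 → write 0 carry 2
  1×3+2 = 5 → write 1 carry 2
  1×3+2 = 5 → write 1 carry 2
  1×3+2 = 5 → write 1 carry 2
  0×3+2 = 2 → write 0 carry 1
  1×3+1 = 4 → write 0 carry 2
  remaining carry: 10

0b100011101101111010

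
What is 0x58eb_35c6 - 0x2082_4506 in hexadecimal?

Subtract column by column in base 16:
  6-6 → 0
  c-0 → c
  5-5 → 0
  3-4 → f (borrow)
  b-2-1 → 8
  e-8 → 6
  8-0 → 8
  5-2 → 3

0x3868f0c0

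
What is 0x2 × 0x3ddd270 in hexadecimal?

0x7bba4e0

Multiply each base-16 digit by 2, carrying:
  0×2 = 0 → write 0
  7×2 = 14 → write e
  2×2 = 4 → write 4
  d×2 = 26 → write a carry 1
  d×2+1 = 27 → write b carry 1
  d×2+1 = 27 → write b carry 1
  3×2+1 = 7 → write 7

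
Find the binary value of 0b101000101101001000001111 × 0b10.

0b1010001011010010000011110

Multiply each base-2 digit by 2, carrying:
  1×2 = 2 → write 0 carry 1
  1×2+1 = 3 → write 1 carry 1
  1×2+1 = 3 → write 1 carry 1
  1×2+1 = 3 → write 1 carry 1
  0×2+1 = 1 → write 1
  0×2 = 0 → write 0
  0×2 = 0 → write 0
  0×2 = 0 → write 0
  0×2 = 0 → write 0
  1×2 = 2 → write 0 carry 1
  0×2+1 = 1 → write 1
  0×2 = 0 → write 0
  1×2 = 2 → write 0 carry 1
  0×2+1 = 1 → write 1
  1×2 = 2 → write 0 carry 1
  1×2+1 = 3 → write 1 carry 1
  0×2+1 = 1 → write 1
  1×2 = 2 → write 0 carry 1
  0×2+1 = 1 → write 1
  0×2 = 0 → write 0
  0×2 = 0 → write 0
  1×2 = 2 → write 0 carry 1
  0×2+1 = 1 → write 1
  1×2 = 2 → write 0 carry 1
  remaining carry: 1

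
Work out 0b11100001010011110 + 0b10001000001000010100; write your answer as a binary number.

0b10100100010010110010

Add column by column in base 2, right to left:
  0+0 = 0
  1+0 = 1
  1+1 = 0 carry 1
  1+0+1 = 0 carry 1
  1+1+1 = 1 carry 1
  0+0+1 = 1
  0+0 = 0
  1+0 = 1
  0+0 = 0
  1+1 = 0 carry 1
  0+0+1 = 1
  0+0 = 0
  0+0 = 0
  0+0 = 0
  1+0 = 1
  1+1 = 0 carry 1
  1+0+1 = 0 carry 1
  0+0+1 = 1
  0+0 = 0
  0+1 = 1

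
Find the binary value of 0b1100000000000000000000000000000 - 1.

0b1011111111111111111111111111111

The trailing 29 digits are 0, so subtracting 1 borrows through: they become 1 and the next digit up decrements.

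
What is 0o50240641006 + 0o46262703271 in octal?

0o116523544277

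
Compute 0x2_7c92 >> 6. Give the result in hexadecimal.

6 bits is not a whole number of base-16 digits; in binary: 100111110010010010 >> 6 = 100111110010.

0x9f2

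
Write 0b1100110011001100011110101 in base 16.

0x19998F5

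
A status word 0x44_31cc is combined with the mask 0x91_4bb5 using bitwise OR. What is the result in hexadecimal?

OR each hex digit independently (no carries):
  4|9=d, 4|1=5, 3|4=7, 1|b=b, c|b=f, c|5=d

0xd57bfd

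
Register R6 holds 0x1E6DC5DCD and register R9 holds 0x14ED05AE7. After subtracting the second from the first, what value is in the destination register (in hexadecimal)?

Subtract column by column in base 16:
  D-7 → 6
  C-E → E (borrow)
  D-A-1 → 2
  5-5 → 0
  C-0 → C
  D-D → 0
  6-E → 8 (borrow)
  E-4-1 → 9
  1-1 → 0

0x980C02E6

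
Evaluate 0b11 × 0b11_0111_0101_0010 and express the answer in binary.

0b1010010111110110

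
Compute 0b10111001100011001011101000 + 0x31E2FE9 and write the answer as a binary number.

0b110000001000110001011010001

0x31E2FE9 = 0b11000111100010111111101001 in binary.
Add column by column in base 2, right to left:
  0+1 = 1
  0+0 = 0
  0+0 = 0
  1+1 = 0 carry 1
  0+0+1 = 1
  1+1 = 0 carry 1
  1+1+1 = 1 carry 1
  1+1+1 = 1 carry 1
  0+1+1 = 0 carry 1
  1+1+1 = 1 carry 1
  0+1+1 = 0 carry 1
  0+1+1 = 0 carry 1
  1+0+1 = 0 carry 1
  1+1+1 = 1 carry 1
  0+0+1 = 1
  0+0 = 0
  0+0 = 0
  1+1 = 0 carry 1
  1+1+1 = 1 carry 1
  0+1+1 = 0 carry 1
  0+1+1 = 0 carry 1
  1+0+1 = 0 carry 1
  1+0+1 = 0 carry 1
  1+0+1 = 0 carry 1
  0+1+1 = 0 carry 1
  1+1+1 = 1 carry 1
  final carry 1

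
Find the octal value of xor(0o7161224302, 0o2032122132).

XOR each oct digit independently (no carries):
  7^2=5, 1^0=1, 6^3=5, 1^2=3, 2^1=3, 2^2=0, 4^2=6, 3^1=2, 0^3=3, 2^2=0

0o5153306230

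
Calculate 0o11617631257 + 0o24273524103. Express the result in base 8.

Add column by column in base 8, right to left:
  7+3 = 2 carry 1
  5+0+1 = 6
  2+1 = 3
  1+4 = 5
  3+2 = 5
  6+5 = 3 carry 1
  7+3+1 = 3 carry 1
  1+7+1 = 1 carry 1
  6+2+1 = 1 carry 1
  1+4+1 = 6
  1+2 = 3

0o36113355362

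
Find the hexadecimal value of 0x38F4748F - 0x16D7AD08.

Subtract column by column in base 16:
  F-8 → 7
  8-0 → 8
  4-D → 7 (borrow)
  7-A-1 → C (borrow)
  4-7-1 → C (borrow)
  F-D-1 → 1
  8-6 → 2
  3-1 → 2

0x221CC787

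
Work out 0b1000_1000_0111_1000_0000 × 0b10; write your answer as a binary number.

Multiply each base-2 digit by 2, carrying:
  0×2 = 0 → write 0
  0×2 = 0 → write 0
  0×2 = 0 → write 0
  0×2 = 0 → write 0
  0×2 = 0 → write 0
  0×2 = 0 → write 0
  0×2 = 0 → write 0
  1×2 = 2 → write 0 carry 1
  1×2+1 = 3 → write 1 carry 1
  1×2+1 = 3 → write 1 carry 1
  1×2+1 = 3 → write 1 carry 1
  0×2+1 = 1 → write 1
  0×2 = 0 → write 0
  0×2 = 0 → write 0
  0×2 = 0 → write 0
  1×2 = 2 → write 0 carry 1
  0×2+1 = 1 → write 1
  0×2 = 0 → write 0
  0×2 = 0 → write 0
  1×2 = 2 → write 0 carry 1
  remaining carry: 1

0b100010000111100000000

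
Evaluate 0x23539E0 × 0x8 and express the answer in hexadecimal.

Multiply each base-16 digit by 8, carrying:
  0×8 = 0 → write 0
  E×8 = 112 → write 0 carry 7
  9×8+7 = 79 → write F carry 4
  3×8+4 = 28 → write C carry 1
  5×8+1 = 41 → write 9 carry 2
  3×8+2 = 26 → write A carry 1
  2×8+1 = 17 → write 1 carry 1
  remaining carry: 1

0x11A9CF00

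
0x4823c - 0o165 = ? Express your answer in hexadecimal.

0x481c7

0o165 = 0x75 in hexadecimal.
Subtract column by column in base 16:
  c-5 → 7
  3-7 → c (borrow)
  2-0-1 → 1
  8-0 → 8
  4-0 → 4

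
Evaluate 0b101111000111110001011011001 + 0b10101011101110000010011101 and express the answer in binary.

0b1000100100101100001101110110

Add column by column in base 2, right to left:
  1+1 = 0 carry 1
  0+0+1 = 1
  0+1 = 1
  1+1 = 0 carry 1
  1+1+1 = 1 carry 1
  0+0+1 = 1
  1+0 = 1
  1+1 = 0 carry 1
  0+0+1 = 1
  1+0 = 1
  0+0 = 0
  0+0 = 0
  0+0 = 0
  1+1 = 0 carry 1
  1+1+1 = 1 carry 1
  1+1+1 = 1 carry 1
  1+0+1 = 0 carry 1
  1+1+1 = 1 carry 1
  0+1+1 = 0 carry 1
  0+1+1 = 0 carry 1
  0+0+1 = 1
  1+1 = 0 carry 1
  1+0+1 = 0 carry 1
  1+1+1 = 1 carry 1
  1+0+1 = 0 carry 1
  0+1+1 = 0 carry 1
  1+0+1 = 0 carry 1
  final carry 1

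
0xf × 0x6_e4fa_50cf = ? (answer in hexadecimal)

0x676aaabc21

Multiply each base-16 digit by 15, carrying:
  f×15 = 225 → write 1 carry 14
  c×15+14 = 194 → write 2 carry 12
  0×15+12 = 12 → write c
  5×15 = 75 → write b carry 4
  a×15+4 = 154 → write a carry 9
  f×15+9 = 234 → write a carry 14
  4×15+14 = 74 → write a carry 4
  e×15+4 = 214 → write 6 carry 13
  6×15+13 = 103 → write 7 carry 6
  remaining carry: 6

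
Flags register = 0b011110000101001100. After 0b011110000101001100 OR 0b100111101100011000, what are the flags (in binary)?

OR bit by bit (1 where either bit is 1):
  011110000101001100
| 100111101100011000
= 111111101101011100

0b111111101101011100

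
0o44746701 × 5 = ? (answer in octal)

0o270602305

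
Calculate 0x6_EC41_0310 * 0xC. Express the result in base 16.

0x53130C24C0

Multiply each base-16 digit by 12, carrying:
  0×12 = 0 → write 0
  1×12 = 12 → write C
  3×12 = 36 → write 4 carry 2
  0×12+2 = 2 → write 2
  1×12 = 12 → write C
  4×12 = 48 → write 0 carry 3
  C×12+3 = 147 → write 3 carry 9
  E×12+9 = 177 → write 1 carry 11
  6×12+11 = 83 → write 3 carry 5
  remaining carry: 5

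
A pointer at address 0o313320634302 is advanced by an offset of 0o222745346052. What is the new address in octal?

0o536266202354

Add column by column in base 8, right to left:
  2+2 = 4
  0+5 = 5
  3+0 = 3
  4+6 = 2 carry 1
  3+4+1 = 0 carry 1
  6+3+1 = 2 carry 1
  0+5+1 = 6
  2+4 = 6
  3+7 = 2 carry 1
  3+2+1 = 6
  1+2 = 3
  3+2 = 5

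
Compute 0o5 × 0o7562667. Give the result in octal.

Multiply each base-8 digit by 5, carrying:
  7×5 = 35 → write 3 carry 4
  6×5+4 = 34 → write 2 carry 4
  6×5+4 = 34 → write 2 carry 4
  2×5+4 = 14 → write 6 carry 1
  6×5+1 = 31 → write 7 carry 3
  5×5+3 = 28 → write 4 carry 3
  7×5+3 = 38 → write 6 carry 4
  remaining carry: 4

0o46476223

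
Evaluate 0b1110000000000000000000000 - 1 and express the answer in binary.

0b1101111111111111111111111

The trailing 22 digits are 0, so subtracting 1 borrows through: they become 1 and the next digit up decrements.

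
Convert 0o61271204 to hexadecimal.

0xC57284

Each octal digit is 3 bits: 6=110 1=001 2=010 7=111 1=001 2=010 0=000 4=100.
Group the bits into nibbles: 1100 0101 0111 0010 1000 0100 → C57284.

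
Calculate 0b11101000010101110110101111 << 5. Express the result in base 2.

0b1110100001010111011010111100000

Left shift by 5: append 5 zero bits.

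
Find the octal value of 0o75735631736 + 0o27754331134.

0o125712163072

Add column by column in base 8, right to left:
  6+4 = 2 carry 1
  3+3+1 = 7
  7+1 = 0 carry 1
  1+1+1 = 3
  3+3 = 6
  6+3 = 1 carry 1
  5+4+1 = 2 carry 1
  3+5+1 = 1 carry 1
  7+7+1 = 7 carry 1
  5+7+1 = 5 carry 1
  7+2+1 = 2 carry 1
  final carry 1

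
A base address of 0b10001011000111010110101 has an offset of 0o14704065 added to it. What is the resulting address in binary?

0o14704065 = 0b1100111000100000110101 in binary.
Add column by column in base 2, right to left:
  1+1 = 0 carry 1
  0+0+1 = 1
  1+1 = 0 carry 1
  0+0+1 = 1
  1+1 = 0 carry 1
  1+1+1 = 1 carry 1
  0+0+1 = 1
  1+0 = 1
  0+0 = 0
  1+0 = 1
  1+0 = 1
  1+1 = 0 carry 1
  0+0+1 = 1
  0+0 = 0
  0+0 = 0
  1+1 = 0 carry 1
  1+1+1 = 1 carry 1
  0+1+1 = 0 carry 1
  1+0+1 = 0 carry 1
  0+0+1 = 1
  0+1 = 1
  0+1 = 1
  1+0 = 1

0b11110010001011011101010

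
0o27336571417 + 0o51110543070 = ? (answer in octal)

Add column by column in base 8, right to left:
  7+0 = 7
  1+7 = 0 carry 1
  4+0+1 = 5
  1+3 = 4
  7+4 = 3 carry 1
  5+5+1 = 3 carry 1
  6+0+1 = 7
  3+1 = 4
  3+1 = 4
  7+1 = 0 carry 1
  2+5+1 = 0 carry 1
  final carry 1

0o100447334507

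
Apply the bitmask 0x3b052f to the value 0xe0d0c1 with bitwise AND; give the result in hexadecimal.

0x200001

AND each hex digit independently (no carries):
  e&3=2, 0&b=0, d&0=0, 0&5=0, c&2=0, 1&f=1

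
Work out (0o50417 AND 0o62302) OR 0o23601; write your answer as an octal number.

0o63603

0o50417 AND 0o62302 = 0o40002.
Then OR with 0o23601.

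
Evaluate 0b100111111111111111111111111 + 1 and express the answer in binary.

The trailing 24 digits are 1 (max in base 2), so adding 1 cascades: they roll to 0 and the next digit up increments.

0b101000000000000000000000000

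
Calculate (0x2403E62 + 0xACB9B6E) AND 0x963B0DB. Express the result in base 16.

0x90390D0

Add column by column in base 16, right to left:
  2+E = 0 carry 1
  6+6+1 = D
  E+B = 9 carry 1
  3+9+1 = D
  0+B = B
  4+C = 0 carry 1
  2+A+1 = D
Sum = 0xD0BD9D0; now AND with 0x963B0DB:
  D&9=9, 0&6=0, B&3=3, D&B=9, 9&0=0, D&D=D, 0&B=0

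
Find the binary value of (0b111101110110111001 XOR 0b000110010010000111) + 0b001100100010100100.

First 0b111101110110111001 XOR 0b000110010010000111 = 0b111011100100111110.
Add column by column in base 2, right to left:
  0+0 = 0
  1+0 = 1
  1+1 = 0 carry 1
  1+0+1 = 0 carry 1
  1+0+1 = 0 carry 1
  1+1+1 = 1 carry 1
  0+0+1 = 1
  0+1 = 1
  1+0 = 1
  0+0 = 0
  0+0 = 0
  1+1 = 0 carry 1
  1+0+1 = 0 carry 1
  1+0+1 = 0 carry 1
  0+1+1 = 0 carry 1
  1+1+1 = 1 carry 1
  1+0+1 = 0 carry 1
  1+0+1 = 0 carry 1
  final carry 1

0b1001000000111100010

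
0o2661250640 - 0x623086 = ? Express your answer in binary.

0b10110011000110010000100011010

0o2661250640 = 0b10110110001010101000110100000 in binary.
0x623086 = 0b11000100011000010000110 in binary.
Subtract column by column in base 2:
  0-0 → 0
  0-1 → 1 (borrow)
  0-1-1 → 0 (borrow)
  0-0-1 → 1 (borrow)
  0-0-1 → 1 (borrow)
  1-0-1 → 0
  0-0 → 0
  1-1 → 0
  1-0 → 1
  0-0 → 0
  0-0 → 0
  0-0 → 0
  1-1 → 0
  0-1 → 1 (borrow)
  1-0-1 → 0
  0-0 → 0
  1-0 → 1
  0-1 → 1 (borrow)
  1-0-1 → 0
  0-0 → 0
  0-0 → 0
  0-1 → 1 (borrow)
  1-1-1 → 1 (borrow)
  1-0-1 → 0
  0-0 → 0
  1-0 → 1
  1-0 → 1
  0-0 → 0
  1-0 → 1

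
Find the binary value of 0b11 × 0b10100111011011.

0b111110110010001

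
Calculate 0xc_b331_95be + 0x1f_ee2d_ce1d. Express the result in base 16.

0x2ca15f63db

Add column by column in base 16, right to left:
  e+d = b carry 1
  b+1+1 = d
  5+e = 3 carry 1
  9+c+1 = 6 carry 1
  1+d+1 = f
  3+2 = 5
  3+e = 1 carry 1
  b+e+1 = a carry 1
  c+f+1 = c carry 1
  0+1+1 = 2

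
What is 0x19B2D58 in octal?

0o146626530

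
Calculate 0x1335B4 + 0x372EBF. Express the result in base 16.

0x4A6473

Add column by column in base 16, right to left:
  4+F = 3 carry 1
  B+B+1 = 7 carry 1
  5+E+1 = 4 carry 1
  3+2+1 = 6
  3+7 = A
  1+3 = 4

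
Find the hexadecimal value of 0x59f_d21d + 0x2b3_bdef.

Add column by column in base 16, right to left:
  d+f = c carry 1
  1+e+1 = 0 carry 1
  2+d+1 = 0 carry 1
  d+b+1 = 9 carry 1
  f+3+1 = 3 carry 1
  9+b+1 = 5 carry 1
  5+2+1 = 8

0x853900c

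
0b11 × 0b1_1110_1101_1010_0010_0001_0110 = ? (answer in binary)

0b101110010001110011001000010

Multiply each base-2 digit by 3, carrying:
  0×3 = 0 → write 0
  1×3 = 3 → write 1 carry 1
  1×3+1 = 4 → write 0 carry 2
  0×3+2 = 2 → write 0 carry 1
  1×3+1 = 4 → write 0 carry 2
  0×3+2 = 2 → write 0 carry 1
  0×3+1 = 1 → write 1
  0×3 = 0 → write 0
  0×3 = 0 → write 0
  1×3 = 3 → write 1 carry 1
  0×3+1 = 1 → write 1
  0×3 = 0 → write 0
  0×3 = 0 → write 0
  1×3 = 3 → write 1 carry 1
  0×3+1 = 1 → write 1
  1×3 = 3 → write 1 carry 1
  1×3+1 = 4 → write 0 carry 2
  0×3+2 = 2 → write 0 carry 1
  1×3+1 = 4 → write 0 carry 2
  1×3+2 = 5 → write 1 carry 2
  0×3+2 = 2 → write 0 carry 1
  1×3+1 = 4 → write 0 carry 2
  1×3+2 = 5 → write 1 carry 2
  1×3+2 = 5 → write 1 carry 2
  1×3+2 = 5 → write 1 carry 2
  remaining carry: 10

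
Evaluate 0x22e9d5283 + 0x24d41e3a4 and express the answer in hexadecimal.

0x47bdf3627

Add column by column in base 16, right to left:
  3+4 = 7
  8+a = 2 carry 1
  2+3+1 = 6
  5+e = 3 carry 1
  d+1+1 = f
  9+4 = d
  e+d = b carry 1
  2+4+1 = 7
  2+2 = 4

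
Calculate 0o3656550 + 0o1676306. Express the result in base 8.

0o5555056

Add column by column in base 8, right to left:
  0+6 = 6
  5+0 = 5
  5+3 = 0 carry 1
  6+6+1 = 5 carry 1
  5+7+1 = 5 carry 1
  6+6+1 = 5 carry 1
  3+1+1 = 5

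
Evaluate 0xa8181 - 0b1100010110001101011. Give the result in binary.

0xa8181 = 0b10101000000110000001 in binary.
Subtract column by column in base 2:
  1-1 → 0
  0-1 → 1 (borrow)
  0-0-1 → 1 (borrow)
  0-1-1 → 0 (borrow)
  0-0-1 → 1 (borrow)
  0-1-1 → 0 (borrow)
  0-1-1 → 0 (borrow)
  1-0-1 → 0
  1-0 → 1
  0-0 → 0
  0-1 → 1 (borrow)
  0-1-1 → 0 (borrow)
  0-0-1 → 1 (borrow)
  0-1-1 → 0 (borrow)
  0-0-1 → 1 (borrow)
  1-0-1 → 0
  0-0 → 0
  1-1 → 0
  0-1 → 1 (borrow)
  1-0-1 → 0

0b1000101010100010110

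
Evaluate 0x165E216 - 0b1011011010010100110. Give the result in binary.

0x165E216 = 0b1011001011110001000010110 in binary.
Subtract column by column in base 2:
  0-0 → 0
  1-1 → 0
  1-1 → 0
  0-0 → 0
  1-0 → 1
  0-1 → 1 (borrow)
  0-0-1 → 1 (borrow)
  0-1-1 → 0 (borrow)
  0-0-1 → 1 (borrow)
  1-0-1 → 0
  0-1 → 1 (borrow)
  0-0-1 → 1 (borrow)
  0-1-1 → 0 (borrow)
  1-1-1 → 1 (borrow)
  1-0-1 → 0
  1-1 → 0
  1-1 → 0
  0-0 → 0
  1-1 → 0
  0-0 → 0
  0-0 → 0
  1-0 → 1
  1-0 → 1
  0-0 → 0
  1-0 → 1

0b1011000000010110101110000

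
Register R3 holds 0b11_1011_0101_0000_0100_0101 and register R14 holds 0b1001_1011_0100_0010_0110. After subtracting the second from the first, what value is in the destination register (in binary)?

Subtract column by column in base 2:
  1-0 → 1
  0-1 → 1 (borrow)
  1-1-1 → 1 (borrow)
  0-0-1 → 1 (borrow)
  0-0-1 → 1 (borrow)
  0-1-1 → 0 (borrow)
  1-0-1 → 0
  0-0 → 0
  0-0 → 0
  0-0 → 0
  0-1 → 1 (borrow)
  0-0-1 → 1 (borrow)
  1-1-1 → 1 (borrow)
  0-1-1 → 0 (borrow)
  1-0-1 → 0
  0-1 → 1 (borrow)
  1-1-1 → 1 (borrow)
  1-0-1 → 0
  0-0 → 0
  1-1 → 0
  1-0 → 1
  1-0 → 1

0b1100011001110000011111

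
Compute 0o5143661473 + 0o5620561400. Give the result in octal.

Add column by column in base 8, right to left:
  3+0 = 3
  7+0 = 7
  4+4 = 0 carry 1
  1+1+1 = 3
  6+6 = 4 carry 1
  6+5+1 = 4 carry 1
  3+0+1 = 4
  4+2 = 6
  1+6 = 7
  5+5 = 2 carry 1
  final carry 1

0o12764443073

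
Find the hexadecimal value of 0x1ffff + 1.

0x20000

The trailing 4 digits are F (max in base 16), so adding 1 cascades: they roll to 0 and the next digit up increments.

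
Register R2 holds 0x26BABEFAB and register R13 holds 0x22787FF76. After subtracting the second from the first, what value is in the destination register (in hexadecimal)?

Subtract column by column in base 16:
  B-6 → 5
  A-7 → 3
  F-F → 0
  E-F → F (borrow)
  B-7-1 → 3
  A-8 → 2
  B-7 → 4
  6-2 → 4
  2-2 → 0

0x4423F035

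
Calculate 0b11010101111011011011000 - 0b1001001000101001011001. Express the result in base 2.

0b10001100110110001111111

Subtract column by column in base 2:
  0-1 → 1 (borrow)
  0-0-1 → 1 (borrow)
  0-0-1 → 1 (borrow)
  1-1-1 → 1 (borrow)
  1-1-1 → 1 (borrow)
  0-0-1 → 1 (borrow)
  1-1-1 → 1 (borrow)
  1-0-1 → 0
  0-0 → 0
  1-1 → 0
  1-0 → 1
  0-1 → 1 (borrow)
  1-0-1 → 0
  1-0 → 1
  1-0 → 1
  1-1 → 0
  0-0 → 0
  1-0 → 1
  0-1 → 1 (borrow)
  1-0-1 → 0
  0-0 → 0
  1-1 → 0
  1-0 → 1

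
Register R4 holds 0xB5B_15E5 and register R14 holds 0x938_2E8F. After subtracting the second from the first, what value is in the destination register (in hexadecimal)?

Subtract column by column in base 16:
  5-F → 6 (borrow)
  E-8-1 → 5
  5-E → 7 (borrow)
  1-2-1 → E (borrow)
  B-8-1 → 2
  5-3 → 2
  B-9 → 2

0x222E756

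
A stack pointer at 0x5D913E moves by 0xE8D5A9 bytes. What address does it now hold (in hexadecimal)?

0x14666E7

Add column by column in base 16, right to left:
  E+9 = 7 carry 1
  3+A+1 = E
  1+5 = 6
  9+D = 6 carry 1
  D+8+1 = 6 carry 1
  5+E+1 = 4 carry 1
  final carry 1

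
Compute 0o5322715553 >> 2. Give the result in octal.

0o1264563332

2 bits is not a whole number of base-8 digits; in binary: 101011010010111001101101101011 >> 2 = 1010110100101110011011011010.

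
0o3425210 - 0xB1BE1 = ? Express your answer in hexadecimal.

0o3425210 = 0xE2A88 in hexadecimal.
Subtract column by column in base 16:
  8-1 → 7
  8-E → A (borrow)
  A-B-1 → E (borrow)
  2-1-1 → 0
  E-B → 3

0x30EA7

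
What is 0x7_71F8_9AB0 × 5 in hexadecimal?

0x2539DB0570

Multiply each base-16 digit by 5, carrying:
  0×5 = 0 → write 0
  B×5 = 55 → write 7 carry 3
  A×5+3 = 53 → write 5 carry 3
  9×5+3 = 48 → write 0 carry 3
  8×5+3 = 43 → write B carry 2
  F×5+2 = 77 → write D carry 4
  1×5+4 = 9 → write 9
  7×5 = 35 → write 3 carry 2
  7×5+2 = 37 → write 5 carry 2
  remaining carry: 2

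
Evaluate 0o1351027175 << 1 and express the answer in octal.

1 bits is not a whole number of base-8 digits; in binary: 1011101001000010111001111101 << 1 = 10111010010000101110011111010.

0o2722056372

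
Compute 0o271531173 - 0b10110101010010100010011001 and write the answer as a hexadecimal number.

0o271531173 = 0x2E6B27B in hexadecimal.
0b10110101010010100010011001 = 0x2D52899 in hexadecimal.
Subtract column by column in base 16:
  B-9 → 2
  7-9 → E (borrow)
  2-8-1 → 9 (borrow)
  B-2-1 → 8
  6-5 → 1
  E-D → 1
  2-2 → 0

0x1189E2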